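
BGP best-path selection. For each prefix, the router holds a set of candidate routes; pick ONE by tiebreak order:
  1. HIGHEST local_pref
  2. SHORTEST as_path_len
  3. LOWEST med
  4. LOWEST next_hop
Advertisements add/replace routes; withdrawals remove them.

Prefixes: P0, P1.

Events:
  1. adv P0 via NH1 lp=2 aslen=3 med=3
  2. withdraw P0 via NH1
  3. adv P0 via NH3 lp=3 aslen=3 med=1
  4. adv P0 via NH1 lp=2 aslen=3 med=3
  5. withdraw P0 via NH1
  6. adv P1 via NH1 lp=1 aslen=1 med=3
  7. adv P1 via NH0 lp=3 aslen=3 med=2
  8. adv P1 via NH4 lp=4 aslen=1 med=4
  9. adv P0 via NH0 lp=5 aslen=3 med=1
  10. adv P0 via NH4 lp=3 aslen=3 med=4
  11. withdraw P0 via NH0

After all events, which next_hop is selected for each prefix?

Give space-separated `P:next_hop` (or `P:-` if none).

Op 1: best P0=NH1 P1=-
Op 2: best P0=- P1=-
Op 3: best P0=NH3 P1=-
Op 4: best P0=NH3 P1=-
Op 5: best P0=NH3 P1=-
Op 6: best P0=NH3 P1=NH1
Op 7: best P0=NH3 P1=NH0
Op 8: best P0=NH3 P1=NH4
Op 9: best P0=NH0 P1=NH4
Op 10: best P0=NH0 P1=NH4
Op 11: best P0=NH3 P1=NH4

Answer: P0:NH3 P1:NH4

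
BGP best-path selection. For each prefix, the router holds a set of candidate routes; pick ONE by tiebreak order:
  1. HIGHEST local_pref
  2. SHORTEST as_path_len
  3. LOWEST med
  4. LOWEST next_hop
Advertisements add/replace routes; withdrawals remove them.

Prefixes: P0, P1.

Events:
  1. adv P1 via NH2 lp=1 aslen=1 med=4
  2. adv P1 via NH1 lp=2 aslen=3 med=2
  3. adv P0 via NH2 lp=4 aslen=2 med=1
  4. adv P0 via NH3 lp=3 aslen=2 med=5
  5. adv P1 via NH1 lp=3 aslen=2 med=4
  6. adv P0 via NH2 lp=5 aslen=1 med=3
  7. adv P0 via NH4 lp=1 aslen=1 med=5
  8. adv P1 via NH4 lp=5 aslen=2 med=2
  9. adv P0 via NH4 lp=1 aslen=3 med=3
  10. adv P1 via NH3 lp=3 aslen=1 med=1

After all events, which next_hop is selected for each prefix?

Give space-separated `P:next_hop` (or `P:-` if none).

Op 1: best P0=- P1=NH2
Op 2: best P0=- P1=NH1
Op 3: best P0=NH2 P1=NH1
Op 4: best P0=NH2 P1=NH1
Op 5: best P0=NH2 P1=NH1
Op 6: best P0=NH2 P1=NH1
Op 7: best P0=NH2 P1=NH1
Op 8: best P0=NH2 P1=NH4
Op 9: best P0=NH2 P1=NH4
Op 10: best P0=NH2 P1=NH4

Answer: P0:NH2 P1:NH4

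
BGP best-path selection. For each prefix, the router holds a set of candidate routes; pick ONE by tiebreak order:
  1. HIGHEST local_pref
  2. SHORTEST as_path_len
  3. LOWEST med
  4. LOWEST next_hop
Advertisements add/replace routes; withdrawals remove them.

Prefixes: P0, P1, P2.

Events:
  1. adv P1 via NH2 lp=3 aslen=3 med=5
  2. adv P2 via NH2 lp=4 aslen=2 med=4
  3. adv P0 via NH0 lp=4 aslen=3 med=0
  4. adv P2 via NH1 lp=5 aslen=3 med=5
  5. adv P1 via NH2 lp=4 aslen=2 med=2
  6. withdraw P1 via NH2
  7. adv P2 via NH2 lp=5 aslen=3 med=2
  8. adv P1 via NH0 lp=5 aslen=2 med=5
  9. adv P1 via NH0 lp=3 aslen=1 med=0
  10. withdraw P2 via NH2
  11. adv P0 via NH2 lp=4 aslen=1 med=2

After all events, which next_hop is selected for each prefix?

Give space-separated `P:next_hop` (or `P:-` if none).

Answer: P0:NH2 P1:NH0 P2:NH1

Derivation:
Op 1: best P0=- P1=NH2 P2=-
Op 2: best P0=- P1=NH2 P2=NH2
Op 3: best P0=NH0 P1=NH2 P2=NH2
Op 4: best P0=NH0 P1=NH2 P2=NH1
Op 5: best P0=NH0 P1=NH2 P2=NH1
Op 6: best P0=NH0 P1=- P2=NH1
Op 7: best P0=NH0 P1=- P2=NH2
Op 8: best P0=NH0 P1=NH0 P2=NH2
Op 9: best P0=NH0 P1=NH0 P2=NH2
Op 10: best P0=NH0 P1=NH0 P2=NH1
Op 11: best P0=NH2 P1=NH0 P2=NH1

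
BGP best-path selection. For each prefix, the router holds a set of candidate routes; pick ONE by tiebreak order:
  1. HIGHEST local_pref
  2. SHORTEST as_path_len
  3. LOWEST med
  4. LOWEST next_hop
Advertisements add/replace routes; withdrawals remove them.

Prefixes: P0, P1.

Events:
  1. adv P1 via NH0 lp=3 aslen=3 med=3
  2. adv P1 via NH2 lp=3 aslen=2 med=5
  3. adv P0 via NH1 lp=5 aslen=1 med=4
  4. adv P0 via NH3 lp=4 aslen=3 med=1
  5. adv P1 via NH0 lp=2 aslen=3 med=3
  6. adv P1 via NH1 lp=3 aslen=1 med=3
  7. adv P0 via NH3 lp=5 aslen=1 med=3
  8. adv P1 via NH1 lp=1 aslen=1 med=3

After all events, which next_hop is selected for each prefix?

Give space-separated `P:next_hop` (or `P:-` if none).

Answer: P0:NH3 P1:NH2

Derivation:
Op 1: best P0=- P1=NH0
Op 2: best P0=- P1=NH2
Op 3: best P0=NH1 P1=NH2
Op 4: best P0=NH1 P1=NH2
Op 5: best P0=NH1 P1=NH2
Op 6: best P0=NH1 P1=NH1
Op 7: best P0=NH3 P1=NH1
Op 8: best P0=NH3 P1=NH2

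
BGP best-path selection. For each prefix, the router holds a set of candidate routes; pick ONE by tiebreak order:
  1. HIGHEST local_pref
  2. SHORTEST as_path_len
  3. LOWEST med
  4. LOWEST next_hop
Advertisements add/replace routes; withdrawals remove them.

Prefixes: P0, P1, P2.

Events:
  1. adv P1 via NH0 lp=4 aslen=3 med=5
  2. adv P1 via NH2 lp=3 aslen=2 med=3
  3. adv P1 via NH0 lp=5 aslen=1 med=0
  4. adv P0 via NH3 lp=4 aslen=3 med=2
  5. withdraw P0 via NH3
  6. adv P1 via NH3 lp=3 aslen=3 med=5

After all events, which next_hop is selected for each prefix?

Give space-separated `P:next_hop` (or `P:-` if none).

Answer: P0:- P1:NH0 P2:-

Derivation:
Op 1: best P0=- P1=NH0 P2=-
Op 2: best P0=- P1=NH0 P2=-
Op 3: best P0=- P1=NH0 P2=-
Op 4: best P0=NH3 P1=NH0 P2=-
Op 5: best P0=- P1=NH0 P2=-
Op 6: best P0=- P1=NH0 P2=-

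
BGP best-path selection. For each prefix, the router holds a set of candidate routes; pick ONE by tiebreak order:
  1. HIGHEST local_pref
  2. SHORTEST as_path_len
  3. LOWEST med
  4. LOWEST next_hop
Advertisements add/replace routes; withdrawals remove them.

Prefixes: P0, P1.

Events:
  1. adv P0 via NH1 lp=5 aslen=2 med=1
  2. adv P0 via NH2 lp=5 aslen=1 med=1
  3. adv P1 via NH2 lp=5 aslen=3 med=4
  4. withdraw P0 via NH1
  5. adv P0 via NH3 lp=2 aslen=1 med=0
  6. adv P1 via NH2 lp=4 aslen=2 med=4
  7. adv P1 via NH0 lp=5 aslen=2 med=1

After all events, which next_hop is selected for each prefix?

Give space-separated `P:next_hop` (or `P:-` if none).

Op 1: best P0=NH1 P1=-
Op 2: best P0=NH2 P1=-
Op 3: best P0=NH2 P1=NH2
Op 4: best P0=NH2 P1=NH2
Op 5: best P0=NH2 P1=NH2
Op 6: best P0=NH2 P1=NH2
Op 7: best P0=NH2 P1=NH0

Answer: P0:NH2 P1:NH0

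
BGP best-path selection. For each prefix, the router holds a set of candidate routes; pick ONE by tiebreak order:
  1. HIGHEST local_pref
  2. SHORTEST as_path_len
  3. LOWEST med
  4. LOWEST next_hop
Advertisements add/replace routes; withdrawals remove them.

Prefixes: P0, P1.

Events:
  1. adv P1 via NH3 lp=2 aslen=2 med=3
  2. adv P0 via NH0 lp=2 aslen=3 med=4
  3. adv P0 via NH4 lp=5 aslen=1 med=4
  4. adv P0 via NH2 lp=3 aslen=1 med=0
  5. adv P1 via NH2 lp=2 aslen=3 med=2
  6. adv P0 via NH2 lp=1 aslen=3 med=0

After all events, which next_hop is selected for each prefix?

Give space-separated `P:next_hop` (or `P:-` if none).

Op 1: best P0=- P1=NH3
Op 2: best P0=NH0 P1=NH3
Op 3: best P0=NH4 P1=NH3
Op 4: best P0=NH4 P1=NH3
Op 5: best P0=NH4 P1=NH3
Op 6: best P0=NH4 P1=NH3

Answer: P0:NH4 P1:NH3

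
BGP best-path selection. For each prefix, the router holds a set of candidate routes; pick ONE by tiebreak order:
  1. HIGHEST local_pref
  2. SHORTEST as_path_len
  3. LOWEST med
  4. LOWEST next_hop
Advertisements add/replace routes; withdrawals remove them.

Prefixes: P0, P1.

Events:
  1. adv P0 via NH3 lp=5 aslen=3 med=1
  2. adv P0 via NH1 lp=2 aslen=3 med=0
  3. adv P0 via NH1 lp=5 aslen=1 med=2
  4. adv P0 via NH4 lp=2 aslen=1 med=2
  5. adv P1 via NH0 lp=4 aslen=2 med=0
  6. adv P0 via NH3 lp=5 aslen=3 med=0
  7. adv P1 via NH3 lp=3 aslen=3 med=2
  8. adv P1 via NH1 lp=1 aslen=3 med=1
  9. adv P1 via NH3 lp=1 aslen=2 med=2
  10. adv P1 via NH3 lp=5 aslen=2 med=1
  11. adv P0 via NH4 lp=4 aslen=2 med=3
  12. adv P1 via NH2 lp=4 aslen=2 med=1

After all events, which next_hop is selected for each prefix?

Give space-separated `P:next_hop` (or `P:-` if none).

Answer: P0:NH1 P1:NH3

Derivation:
Op 1: best P0=NH3 P1=-
Op 2: best P0=NH3 P1=-
Op 3: best P0=NH1 P1=-
Op 4: best P0=NH1 P1=-
Op 5: best P0=NH1 P1=NH0
Op 6: best P0=NH1 P1=NH0
Op 7: best P0=NH1 P1=NH0
Op 8: best P0=NH1 P1=NH0
Op 9: best P0=NH1 P1=NH0
Op 10: best P0=NH1 P1=NH3
Op 11: best P0=NH1 P1=NH3
Op 12: best P0=NH1 P1=NH3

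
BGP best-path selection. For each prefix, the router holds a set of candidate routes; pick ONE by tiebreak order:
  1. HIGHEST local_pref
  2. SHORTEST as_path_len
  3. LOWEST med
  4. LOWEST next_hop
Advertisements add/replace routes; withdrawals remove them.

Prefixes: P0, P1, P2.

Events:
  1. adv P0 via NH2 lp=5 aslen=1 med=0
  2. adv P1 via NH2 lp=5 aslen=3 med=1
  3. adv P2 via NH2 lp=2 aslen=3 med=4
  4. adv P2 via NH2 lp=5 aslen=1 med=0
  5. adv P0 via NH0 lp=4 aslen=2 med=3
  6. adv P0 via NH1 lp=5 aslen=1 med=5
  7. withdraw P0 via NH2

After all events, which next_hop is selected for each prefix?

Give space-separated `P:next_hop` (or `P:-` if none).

Answer: P0:NH1 P1:NH2 P2:NH2

Derivation:
Op 1: best P0=NH2 P1=- P2=-
Op 2: best P0=NH2 P1=NH2 P2=-
Op 3: best P0=NH2 P1=NH2 P2=NH2
Op 4: best P0=NH2 P1=NH2 P2=NH2
Op 5: best P0=NH2 P1=NH2 P2=NH2
Op 6: best P0=NH2 P1=NH2 P2=NH2
Op 7: best P0=NH1 P1=NH2 P2=NH2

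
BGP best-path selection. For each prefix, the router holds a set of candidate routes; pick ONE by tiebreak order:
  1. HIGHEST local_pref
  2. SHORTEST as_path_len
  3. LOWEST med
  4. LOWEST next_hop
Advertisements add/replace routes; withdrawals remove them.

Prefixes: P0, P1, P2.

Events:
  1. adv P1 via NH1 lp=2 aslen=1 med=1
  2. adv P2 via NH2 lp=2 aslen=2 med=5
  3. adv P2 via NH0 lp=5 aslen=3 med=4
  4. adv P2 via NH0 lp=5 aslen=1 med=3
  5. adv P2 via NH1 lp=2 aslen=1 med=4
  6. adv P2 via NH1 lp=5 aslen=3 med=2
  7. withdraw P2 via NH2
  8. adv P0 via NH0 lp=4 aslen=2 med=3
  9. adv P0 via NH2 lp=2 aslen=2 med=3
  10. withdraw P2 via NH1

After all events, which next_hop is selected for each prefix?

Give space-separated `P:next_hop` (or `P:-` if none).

Op 1: best P0=- P1=NH1 P2=-
Op 2: best P0=- P1=NH1 P2=NH2
Op 3: best P0=- P1=NH1 P2=NH0
Op 4: best P0=- P1=NH1 P2=NH0
Op 5: best P0=- P1=NH1 P2=NH0
Op 6: best P0=- P1=NH1 P2=NH0
Op 7: best P0=- P1=NH1 P2=NH0
Op 8: best P0=NH0 P1=NH1 P2=NH0
Op 9: best P0=NH0 P1=NH1 P2=NH0
Op 10: best P0=NH0 P1=NH1 P2=NH0

Answer: P0:NH0 P1:NH1 P2:NH0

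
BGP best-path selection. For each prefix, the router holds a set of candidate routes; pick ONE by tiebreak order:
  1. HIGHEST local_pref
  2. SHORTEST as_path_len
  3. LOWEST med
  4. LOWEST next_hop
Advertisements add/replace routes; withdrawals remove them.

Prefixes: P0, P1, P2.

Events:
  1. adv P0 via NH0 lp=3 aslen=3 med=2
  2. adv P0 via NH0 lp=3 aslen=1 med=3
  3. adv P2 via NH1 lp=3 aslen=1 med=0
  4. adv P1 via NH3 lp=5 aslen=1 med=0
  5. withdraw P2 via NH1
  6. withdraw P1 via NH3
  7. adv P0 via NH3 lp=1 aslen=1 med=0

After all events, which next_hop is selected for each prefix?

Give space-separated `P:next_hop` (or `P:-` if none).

Answer: P0:NH0 P1:- P2:-

Derivation:
Op 1: best P0=NH0 P1=- P2=-
Op 2: best P0=NH0 P1=- P2=-
Op 3: best P0=NH0 P1=- P2=NH1
Op 4: best P0=NH0 P1=NH3 P2=NH1
Op 5: best P0=NH0 P1=NH3 P2=-
Op 6: best P0=NH0 P1=- P2=-
Op 7: best P0=NH0 P1=- P2=-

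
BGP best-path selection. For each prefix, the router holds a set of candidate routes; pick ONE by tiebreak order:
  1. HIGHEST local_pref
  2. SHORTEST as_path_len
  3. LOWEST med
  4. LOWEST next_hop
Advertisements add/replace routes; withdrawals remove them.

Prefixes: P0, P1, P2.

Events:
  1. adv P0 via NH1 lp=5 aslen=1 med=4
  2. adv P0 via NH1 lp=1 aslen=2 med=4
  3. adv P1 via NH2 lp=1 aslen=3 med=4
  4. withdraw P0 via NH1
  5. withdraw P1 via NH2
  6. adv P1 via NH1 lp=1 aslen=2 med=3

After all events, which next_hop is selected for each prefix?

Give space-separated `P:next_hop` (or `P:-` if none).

Op 1: best P0=NH1 P1=- P2=-
Op 2: best P0=NH1 P1=- P2=-
Op 3: best P0=NH1 P1=NH2 P2=-
Op 4: best P0=- P1=NH2 P2=-
Op 5: best P0=- P1=- P2=-
Op 6: best P0=- P1=NH1 P2=-

Answer: P0:- P1:NH1 P2:-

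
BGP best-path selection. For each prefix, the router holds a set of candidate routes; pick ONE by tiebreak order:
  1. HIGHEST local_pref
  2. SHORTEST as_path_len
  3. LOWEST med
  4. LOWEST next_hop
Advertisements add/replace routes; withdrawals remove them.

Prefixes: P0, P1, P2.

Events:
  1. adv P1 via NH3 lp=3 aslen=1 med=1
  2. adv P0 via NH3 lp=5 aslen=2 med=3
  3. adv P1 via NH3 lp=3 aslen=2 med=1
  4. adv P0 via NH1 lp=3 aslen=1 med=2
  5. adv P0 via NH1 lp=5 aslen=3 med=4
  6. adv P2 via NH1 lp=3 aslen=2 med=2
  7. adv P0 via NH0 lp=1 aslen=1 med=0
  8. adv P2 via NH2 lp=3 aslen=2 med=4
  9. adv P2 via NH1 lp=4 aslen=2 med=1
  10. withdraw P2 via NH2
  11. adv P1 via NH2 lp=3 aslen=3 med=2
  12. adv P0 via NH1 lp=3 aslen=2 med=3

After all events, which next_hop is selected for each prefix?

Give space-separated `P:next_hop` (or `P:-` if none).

Op 1: best P0=- P1=NH3 P2=-
Op 2: best P0=NH3 P1=NH3 P2=-
Op 3: best P0=NH3 P1=NH3 P2=-
Op 4: best P0=NH3 P1=NH3 P2=-
Op 5: best P0=NH3 P1=NH3 P2=-
Op 6: best P0=NH3 P1=NH3 P2=NH1
Op 7: best P0=NH3 P1=NH3 P2=NH1
Op 8: best P0=NH3 P1=NH3 P2=NH1
Op 9: best P0=NH3 P1=NH3 P2=NH1
Op 10: best P0=NH3 P1=NH3 P2=NH1
Op 11: best P0=NH3 P1=NH3 P2=NH1
Op 12: best P0=NH3 P1=NH3 P2=NH1

Answer: P0:NH3 P1:NH3 P2:NH1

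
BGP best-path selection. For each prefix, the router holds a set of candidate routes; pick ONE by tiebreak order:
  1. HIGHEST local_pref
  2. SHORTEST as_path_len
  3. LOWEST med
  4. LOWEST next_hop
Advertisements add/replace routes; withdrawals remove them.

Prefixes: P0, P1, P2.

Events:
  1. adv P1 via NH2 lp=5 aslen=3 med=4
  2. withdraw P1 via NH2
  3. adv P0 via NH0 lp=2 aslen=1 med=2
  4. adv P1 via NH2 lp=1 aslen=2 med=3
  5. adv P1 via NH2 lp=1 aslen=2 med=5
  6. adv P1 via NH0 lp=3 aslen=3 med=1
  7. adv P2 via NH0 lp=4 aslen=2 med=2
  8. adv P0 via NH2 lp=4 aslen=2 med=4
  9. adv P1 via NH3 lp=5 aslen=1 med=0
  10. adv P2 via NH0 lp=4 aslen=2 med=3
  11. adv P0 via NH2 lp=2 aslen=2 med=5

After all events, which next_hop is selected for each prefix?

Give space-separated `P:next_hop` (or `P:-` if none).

Op 1: best P0=- P1=NH2 P2=-
Op 2: best P0=- P1=- P2=-
Op 3: best P0=NH0 P1=- P2=-
Op 4: best P0=NH0 P1=NH2 P2=-
Op 5: best P0=NH0 P1=NH2 P2=-
Op 6: best P0=NH0 P1=NH0 P2=-
Op 7: best P0=NH0 P1=NH0 P2=NH0
Op 8: best P0=NH2 P1=NH0 P2=NH0
Op 9: best P0=NH2 P1=NH3 P2=NH0
Op 10: best P0=NH2 P1=NH3 P2=NH0
Op 11: best P0=NH0 P1=NH3 P2=NH0

Answer: P0:NH0 P1:NH3 P2:NH0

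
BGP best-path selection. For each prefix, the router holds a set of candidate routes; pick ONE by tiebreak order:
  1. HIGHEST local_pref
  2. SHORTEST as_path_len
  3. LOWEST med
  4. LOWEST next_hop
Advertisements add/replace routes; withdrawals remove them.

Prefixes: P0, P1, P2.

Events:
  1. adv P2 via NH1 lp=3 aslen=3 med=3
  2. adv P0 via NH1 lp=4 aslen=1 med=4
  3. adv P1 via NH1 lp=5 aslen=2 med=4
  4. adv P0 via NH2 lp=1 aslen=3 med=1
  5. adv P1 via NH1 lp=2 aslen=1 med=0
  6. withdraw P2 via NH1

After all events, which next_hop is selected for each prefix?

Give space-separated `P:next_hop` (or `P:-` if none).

Op 1: best P0=- P1=- P2=NH1
Op 2: best P0=NH1 P1=- P2=NH1
Op 3: best P0=NH1 P1=NH1 P2=NH1
Op 4: best P0=NH1 P1=NH1 P2=NH1
Op 5: best P0=NH1 P1=NH1 P2=NH1
Op 6: best P0=NH1 P1=NH1 P2=-

Answer: P0:NH1 P1:NH1 P2:-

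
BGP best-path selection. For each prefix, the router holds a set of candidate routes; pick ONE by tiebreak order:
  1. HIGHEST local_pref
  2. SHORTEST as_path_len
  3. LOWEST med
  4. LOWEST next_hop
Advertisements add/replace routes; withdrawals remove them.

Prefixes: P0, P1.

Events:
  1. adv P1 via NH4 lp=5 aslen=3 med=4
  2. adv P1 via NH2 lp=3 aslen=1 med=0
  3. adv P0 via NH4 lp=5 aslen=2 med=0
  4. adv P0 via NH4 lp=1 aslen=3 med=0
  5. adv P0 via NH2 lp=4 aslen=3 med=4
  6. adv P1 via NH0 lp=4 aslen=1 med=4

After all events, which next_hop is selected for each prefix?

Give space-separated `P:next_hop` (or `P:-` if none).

Op 1: best P0=- P1=NH4
Op 2: best P0=- P1=NH4
Op 3: best P0=NH4 P1=NH4
Op 4: best P0=NH4 P1=NH4
Op 5: best P0=NH2 P1=NH4
Op 6: best P0=NH2 P1=NH4

Answer: P0:NH2 P1:NH4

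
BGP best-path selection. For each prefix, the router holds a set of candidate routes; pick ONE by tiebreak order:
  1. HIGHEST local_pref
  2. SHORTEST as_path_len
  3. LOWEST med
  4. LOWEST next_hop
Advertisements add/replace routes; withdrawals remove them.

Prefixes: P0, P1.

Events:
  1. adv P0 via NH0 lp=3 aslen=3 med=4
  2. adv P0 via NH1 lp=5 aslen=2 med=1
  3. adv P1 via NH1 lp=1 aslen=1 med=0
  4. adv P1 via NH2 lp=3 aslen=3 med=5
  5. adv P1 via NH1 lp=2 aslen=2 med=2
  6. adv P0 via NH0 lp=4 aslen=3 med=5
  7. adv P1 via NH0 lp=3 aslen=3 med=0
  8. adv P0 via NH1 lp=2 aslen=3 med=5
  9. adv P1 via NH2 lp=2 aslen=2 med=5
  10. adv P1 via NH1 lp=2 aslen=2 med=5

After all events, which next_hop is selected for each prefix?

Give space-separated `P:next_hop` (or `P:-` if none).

Answer: P0:NH0 P1:NH0

Derivation:
Op 1: best P0=NH0 P1=-
Op 2: best P0=NH1 P1=-
Op 3: best P0=NH1 P1=NH1
Op 4: best P0=NH1 P1=NH2
Op 5: best P0=NH1 P1=NH2
Op 6: best P0=NH1 P1=NH2
Op 7: best P0=NH1 P1=NH0
Op 8: best P0=NH0 P1=NH0
Op 9: best P0=NH0 P1=NH0
Op 10: best P0=NH0 P1=NH0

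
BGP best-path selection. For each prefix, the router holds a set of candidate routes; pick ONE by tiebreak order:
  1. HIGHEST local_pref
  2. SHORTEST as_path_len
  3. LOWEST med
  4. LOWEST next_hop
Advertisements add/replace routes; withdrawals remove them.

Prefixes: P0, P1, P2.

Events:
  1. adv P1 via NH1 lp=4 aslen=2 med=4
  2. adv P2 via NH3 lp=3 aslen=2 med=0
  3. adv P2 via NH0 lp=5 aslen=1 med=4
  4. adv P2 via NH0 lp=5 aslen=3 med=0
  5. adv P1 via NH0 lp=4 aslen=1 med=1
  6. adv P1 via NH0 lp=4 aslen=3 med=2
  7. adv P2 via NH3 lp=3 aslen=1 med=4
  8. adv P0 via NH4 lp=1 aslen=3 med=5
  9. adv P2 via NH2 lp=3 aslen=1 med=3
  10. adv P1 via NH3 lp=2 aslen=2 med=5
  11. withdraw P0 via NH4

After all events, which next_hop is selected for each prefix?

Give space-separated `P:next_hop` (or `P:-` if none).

Op 1: best P0=- P1=NH1 P2=-
Op 2: best P0=- P1=NH1 P2=NH3
Op 3: best P0=- P1=NH1 P2=NH0
Op 4: best P0=- P1=NH1 P2=NH0
Op 5: best P0=- P1=NH0 P2=NH0
Op 6: best P0=- P1=NH1 P2=NH0
Op 7: best P0=- P1=NH1 P2=NH0
Op 8: best P0=NH4 P1=NH1 P2=NH0
Op 9: best P0=NH4 P1=NH1 P2=NH0
Op 10: best P0=NH4 P1=NH1 P2=NH0
Op 11: best P0=- P1=NH1 P2=NH0

Answer: P0:- P1:NH1 P2:NH0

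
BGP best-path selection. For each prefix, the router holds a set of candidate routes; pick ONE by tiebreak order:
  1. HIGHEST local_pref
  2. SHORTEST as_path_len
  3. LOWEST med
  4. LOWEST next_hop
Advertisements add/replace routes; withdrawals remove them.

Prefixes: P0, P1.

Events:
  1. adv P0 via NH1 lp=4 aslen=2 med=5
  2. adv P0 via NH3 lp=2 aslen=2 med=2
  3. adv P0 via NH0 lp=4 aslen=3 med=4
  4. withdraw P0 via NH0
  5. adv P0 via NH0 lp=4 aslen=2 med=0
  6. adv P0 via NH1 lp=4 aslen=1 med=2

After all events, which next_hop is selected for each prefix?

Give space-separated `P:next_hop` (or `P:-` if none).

Op 1: best P0=NH1 P1=-
Op 2: best P0=NH1 P1=-
Op 3: best P0=NH1 P1=-
Op 4: best P0=NH1 P1=-
Op 5: best P0=NH0 P1=-
Op 6: best P0=NH1 P1=-

Answer: P0:NH1 P1:-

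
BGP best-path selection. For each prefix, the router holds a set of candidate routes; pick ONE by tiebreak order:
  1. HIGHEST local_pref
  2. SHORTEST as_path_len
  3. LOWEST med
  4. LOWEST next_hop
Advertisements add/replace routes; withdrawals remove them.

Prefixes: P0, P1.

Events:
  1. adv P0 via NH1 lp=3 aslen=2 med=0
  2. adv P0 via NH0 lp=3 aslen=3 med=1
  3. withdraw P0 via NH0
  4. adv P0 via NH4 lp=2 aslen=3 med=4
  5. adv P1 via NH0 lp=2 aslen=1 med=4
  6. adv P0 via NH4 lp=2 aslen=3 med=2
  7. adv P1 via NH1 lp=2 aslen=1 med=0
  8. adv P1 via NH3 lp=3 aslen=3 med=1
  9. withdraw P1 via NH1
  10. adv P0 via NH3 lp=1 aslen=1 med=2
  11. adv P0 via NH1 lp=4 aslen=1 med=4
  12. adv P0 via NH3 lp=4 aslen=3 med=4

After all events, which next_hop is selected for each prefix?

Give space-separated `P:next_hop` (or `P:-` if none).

Op 1: best P0=NH1 P1=-
Op 2: best P0=NH1 P1=-
Op 3: best P0=NH1 P1=-
Op 4: best P0=NH1 P1=-
Op 5: best P0=NH1 P1=NH0
Op 6: best P0=NH1 P1=NH0
Op 7: best P0=NH1 P1=NH1
Op 8: best P0=NH1 P1=NH3
Op 9: best P0=NH1 P1=NH3
Op 10: best P0=NH1 P1=NH3
Op 11: best P0=NH1 P1=NH3
Op 12: best P0=NH1 P1=NH3

Answer: P0:NH1 P1:NH3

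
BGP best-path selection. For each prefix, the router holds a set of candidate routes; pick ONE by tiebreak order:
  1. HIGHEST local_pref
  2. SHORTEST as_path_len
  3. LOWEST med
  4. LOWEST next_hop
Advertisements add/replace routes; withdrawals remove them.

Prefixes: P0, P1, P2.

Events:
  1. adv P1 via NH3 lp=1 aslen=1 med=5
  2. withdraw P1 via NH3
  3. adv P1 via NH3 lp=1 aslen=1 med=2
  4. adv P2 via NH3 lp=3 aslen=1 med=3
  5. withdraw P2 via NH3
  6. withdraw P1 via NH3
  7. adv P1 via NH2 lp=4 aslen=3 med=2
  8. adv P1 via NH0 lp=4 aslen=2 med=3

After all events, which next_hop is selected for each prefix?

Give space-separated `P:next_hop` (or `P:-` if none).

Answer: P0:- P1:NH0 P2:-

Derivation:
Op 1: best P0=- P1=NH3 P2=-
Op 2: best P0=- P1=- P2=-
Op 3: best P0=- P1=NH3 P2=-
Op 4: best P0=- P1=NH3 P2=NH3
Op 5: best P0=- P1=NH3 P2=-
Op 6: best P0=- P1=- P2=-
Op 7: best P0=- P1=NH2 P2=-
Op 8: best P0=- P1=NH0 P2=-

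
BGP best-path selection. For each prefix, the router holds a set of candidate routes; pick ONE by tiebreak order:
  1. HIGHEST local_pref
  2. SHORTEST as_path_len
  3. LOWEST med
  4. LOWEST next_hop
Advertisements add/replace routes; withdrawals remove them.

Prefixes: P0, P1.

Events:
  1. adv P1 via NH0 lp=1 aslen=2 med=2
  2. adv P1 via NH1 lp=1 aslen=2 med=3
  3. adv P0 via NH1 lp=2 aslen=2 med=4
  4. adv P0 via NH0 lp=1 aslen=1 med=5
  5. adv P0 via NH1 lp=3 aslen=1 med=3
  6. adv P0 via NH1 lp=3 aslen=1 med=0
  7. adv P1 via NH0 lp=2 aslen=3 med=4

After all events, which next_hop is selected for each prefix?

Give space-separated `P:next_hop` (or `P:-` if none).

Op 1: best P0=- P1=NH0
Op 2: best P0=- P1=NH0
Op 3: best P0=NH1 P1=NH0
Op 4: best P0=NH1 P1=NH0
Op 5: best P0=NH1 P1=NH0
Op 6: best P0=NH1 P1=NH0
Op 7: best P0=NH1 P1=NH0

Answer: P0:NH1 P1:NH0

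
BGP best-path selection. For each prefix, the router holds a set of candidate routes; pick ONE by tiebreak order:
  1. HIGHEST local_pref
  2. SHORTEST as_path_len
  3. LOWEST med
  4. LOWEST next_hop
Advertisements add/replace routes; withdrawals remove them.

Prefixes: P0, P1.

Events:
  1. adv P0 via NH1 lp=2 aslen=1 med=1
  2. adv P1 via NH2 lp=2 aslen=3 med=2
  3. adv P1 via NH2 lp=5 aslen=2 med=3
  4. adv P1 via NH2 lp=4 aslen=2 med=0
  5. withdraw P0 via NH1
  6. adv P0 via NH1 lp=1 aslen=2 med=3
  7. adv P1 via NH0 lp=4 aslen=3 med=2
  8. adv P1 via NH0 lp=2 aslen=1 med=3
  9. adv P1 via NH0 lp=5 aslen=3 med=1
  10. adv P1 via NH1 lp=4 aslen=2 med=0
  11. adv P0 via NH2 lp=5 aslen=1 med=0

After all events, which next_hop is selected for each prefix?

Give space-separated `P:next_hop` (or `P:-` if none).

Op 1: best P0=NH1 P1=-
Op 2: best P0=NH1 P1=NH2
Op 3: best P0=NH1 P1=NH2
Op 4: best P0=NH1 P1=NH2
Op 5: best P0=- P1=NH2
Op 6: best P0=NH1 P1=NH2
Op 7: best P0=NH1 P1=NH2
Op 8: best P0=NH1 P1=NH2
Op 9: best P0=NH1 P1=NH0
Op 10: best P0=NH1 P1=NH0
Op 11: best P0=NH2 P1=NH0

Answer: P0:NH2 P1:NH0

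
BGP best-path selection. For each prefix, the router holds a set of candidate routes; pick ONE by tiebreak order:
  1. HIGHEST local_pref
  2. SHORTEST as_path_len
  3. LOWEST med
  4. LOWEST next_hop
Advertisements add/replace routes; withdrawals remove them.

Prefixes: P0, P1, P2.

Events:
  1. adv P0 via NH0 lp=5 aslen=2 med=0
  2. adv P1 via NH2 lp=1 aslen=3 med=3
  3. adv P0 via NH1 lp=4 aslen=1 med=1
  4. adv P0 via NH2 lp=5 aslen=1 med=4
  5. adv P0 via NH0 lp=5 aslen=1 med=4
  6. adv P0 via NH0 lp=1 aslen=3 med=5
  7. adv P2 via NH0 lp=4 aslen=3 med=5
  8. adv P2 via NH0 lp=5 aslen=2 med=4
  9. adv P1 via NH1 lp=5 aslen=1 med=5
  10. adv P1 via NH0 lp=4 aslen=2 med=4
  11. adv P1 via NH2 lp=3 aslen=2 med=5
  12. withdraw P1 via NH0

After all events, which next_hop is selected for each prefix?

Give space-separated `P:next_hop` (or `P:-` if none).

Answer: P0:NH2 P1:NH1 P2:NH0

Derivation:
Op 1: best P0=NH0 P1=- P2=-
Op 2: best P0=NH0 P1=NH2 P2=-
Op 3: best P0=NH0 P1=NH2 P2=-
Op 4: best P0=NH2 P1=NH2 P2=-
Op 5: best P0=NH0 P1=NH2 P2=-
Op 6: best P0=NH2 P1=NH2 P2=-
Op 7: best P0=NH2 P1=NH2 P2=NH0
Op 8: best P0=NH2 P1=NH2 P2=NH0
Op 9: best P0=NH2 P1=NH1 P2=NH0
Op 10: best P0=NH2 P1=NH1 P2=NH0
Op 11: best P0=NH2 P1=NH1 P2=NH0
Op 12: best P0=NH2 P1=NH1 P2=NH0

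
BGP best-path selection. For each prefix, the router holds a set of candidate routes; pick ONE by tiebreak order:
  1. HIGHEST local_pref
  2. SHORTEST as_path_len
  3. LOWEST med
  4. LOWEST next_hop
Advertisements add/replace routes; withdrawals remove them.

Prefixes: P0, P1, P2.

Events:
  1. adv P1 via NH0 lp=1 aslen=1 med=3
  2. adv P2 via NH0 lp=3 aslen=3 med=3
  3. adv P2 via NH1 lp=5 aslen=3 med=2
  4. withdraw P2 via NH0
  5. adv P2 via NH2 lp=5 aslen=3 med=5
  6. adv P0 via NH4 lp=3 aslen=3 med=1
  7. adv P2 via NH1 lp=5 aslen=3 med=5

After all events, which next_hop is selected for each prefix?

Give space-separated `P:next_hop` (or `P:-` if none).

Op 1: best P0=- P1=NH0 P2=-
Op 2: best P0=- P1=NH0 P2=NH0
Op 3: best P0=- P1=NH0 P2=NH1
Op 4: best P0=- P1=NH0 P2=NH1
Op 5: best P0=- P1=NH0 P2=NH1
Op 6: best P0=NH4 P1=NH0 P2=NH1
Op 7: best P0=NH4 P1=NH0 P2=NH1

Answer: P0:NH4 P1:NH0 P2:NH1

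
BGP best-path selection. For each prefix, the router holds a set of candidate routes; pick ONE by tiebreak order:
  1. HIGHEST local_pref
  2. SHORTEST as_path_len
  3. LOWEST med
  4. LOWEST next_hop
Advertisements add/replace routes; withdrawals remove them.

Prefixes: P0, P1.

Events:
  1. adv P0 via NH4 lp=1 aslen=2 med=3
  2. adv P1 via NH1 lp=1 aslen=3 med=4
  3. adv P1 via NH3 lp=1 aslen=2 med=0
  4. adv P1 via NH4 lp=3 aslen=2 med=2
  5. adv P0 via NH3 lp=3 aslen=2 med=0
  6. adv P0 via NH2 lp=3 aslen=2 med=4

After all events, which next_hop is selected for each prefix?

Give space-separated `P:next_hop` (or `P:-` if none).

Op 1: best P0=NH4 P1=-
Op 2: best P0=NH4 P1=NH1
Op 3: best P0=NH4 P1=NH3
Op 4: best P0=NH4 P1=NH4
Op 5: best P0=NH3 P1=NH4
Op 6: best P0=NH3 P1=NH4

Answer: P0:NH3 P1:NH4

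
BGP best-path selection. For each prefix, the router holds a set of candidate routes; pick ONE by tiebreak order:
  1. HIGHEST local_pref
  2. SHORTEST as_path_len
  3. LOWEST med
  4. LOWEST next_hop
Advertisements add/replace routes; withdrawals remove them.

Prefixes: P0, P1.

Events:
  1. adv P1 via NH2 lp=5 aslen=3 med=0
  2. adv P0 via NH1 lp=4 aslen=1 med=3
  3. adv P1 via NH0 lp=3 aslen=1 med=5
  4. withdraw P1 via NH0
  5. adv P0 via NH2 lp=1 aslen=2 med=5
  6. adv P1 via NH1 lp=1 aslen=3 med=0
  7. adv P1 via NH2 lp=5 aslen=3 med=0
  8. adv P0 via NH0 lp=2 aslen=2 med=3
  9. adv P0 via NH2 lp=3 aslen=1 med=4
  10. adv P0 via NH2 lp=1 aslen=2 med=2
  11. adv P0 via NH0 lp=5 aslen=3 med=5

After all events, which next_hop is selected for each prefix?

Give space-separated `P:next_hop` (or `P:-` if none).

Op 1: best P0=- P1=NH2
Op 2: best P0=NH1 P1=NH2
Op 3: best P0=NH1 P1=NH2
Op 4: best P0=NH1 P1=NH2
Op 5: best P0=NH1 P1=NH2
Op 6: best P0=NH1 P1=NH2
Op 7: best P0=NH1 P1=NH2
Op 8: best P0=NH1 P1=NH2
Op 9: best P0=NH1 P1=NH2
Op 10: best P0=NH1 P1=NH2
Op 11: best P0=NH0 P1=NH2

Answer: P0:NH0 P1:NH2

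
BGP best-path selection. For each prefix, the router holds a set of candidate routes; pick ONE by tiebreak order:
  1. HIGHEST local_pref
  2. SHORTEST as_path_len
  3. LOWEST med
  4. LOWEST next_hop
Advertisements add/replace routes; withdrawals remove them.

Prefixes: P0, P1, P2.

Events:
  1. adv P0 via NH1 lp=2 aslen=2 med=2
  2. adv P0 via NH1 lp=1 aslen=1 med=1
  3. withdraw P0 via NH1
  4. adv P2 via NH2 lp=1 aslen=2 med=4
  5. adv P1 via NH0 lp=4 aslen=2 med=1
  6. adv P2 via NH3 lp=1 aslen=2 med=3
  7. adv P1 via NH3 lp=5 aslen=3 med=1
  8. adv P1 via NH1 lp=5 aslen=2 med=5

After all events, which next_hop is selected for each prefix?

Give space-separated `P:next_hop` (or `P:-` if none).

Answer: P0:- P1:NH1 P2:NH3

Derivation:
Op 1: best P0=NH1 P1=- P2=-
Op 2: best P0=NH1 P1=- P2=-
Op 3: best P0=- P1=- P2=-
Op 4: best P0=- P1=- P2=NH2
Op 5: best P0=- P1=NH0 P2=NH2
Op 6: best P0=- P1=NH0 P2=NH3
Op 7: best P0=- P1=NH3 P2=NH3
Op 8: best P0=- P1=NH1 P2=NH3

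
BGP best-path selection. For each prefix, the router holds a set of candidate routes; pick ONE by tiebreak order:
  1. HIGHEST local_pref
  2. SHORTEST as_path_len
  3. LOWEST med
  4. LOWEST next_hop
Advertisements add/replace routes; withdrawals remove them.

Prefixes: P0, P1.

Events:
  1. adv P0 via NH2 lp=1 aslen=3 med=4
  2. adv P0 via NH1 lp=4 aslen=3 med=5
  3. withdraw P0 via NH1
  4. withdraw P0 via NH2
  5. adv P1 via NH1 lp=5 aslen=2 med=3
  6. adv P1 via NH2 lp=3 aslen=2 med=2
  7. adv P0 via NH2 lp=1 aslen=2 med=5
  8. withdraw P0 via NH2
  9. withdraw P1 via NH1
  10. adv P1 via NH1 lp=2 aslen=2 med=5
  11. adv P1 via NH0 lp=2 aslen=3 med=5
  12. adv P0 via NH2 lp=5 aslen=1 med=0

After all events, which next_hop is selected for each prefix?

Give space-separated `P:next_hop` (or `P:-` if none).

Answer: P0:NH2 P1:NH2

Derivation:
Op 1: best P0=NH2 P1=-
Op 2: best P0=NH1 P1=-
Op 3: best P0=NH2 P1=-
Op 4: best P0=- P1=-
Op 5: best P0=- P1=NH1
Op 6: best P0=- P1=NH1
Op 7: best P0=NH2 P1=NH1
Op 8: best P0=- P1=NH1
Op 9: best P0=- P1=NH2
Op 10: best P0=- P1=NH2
Op 11: best P0=- P1=NH2
Op 12: best P0=NH2 P1=NH2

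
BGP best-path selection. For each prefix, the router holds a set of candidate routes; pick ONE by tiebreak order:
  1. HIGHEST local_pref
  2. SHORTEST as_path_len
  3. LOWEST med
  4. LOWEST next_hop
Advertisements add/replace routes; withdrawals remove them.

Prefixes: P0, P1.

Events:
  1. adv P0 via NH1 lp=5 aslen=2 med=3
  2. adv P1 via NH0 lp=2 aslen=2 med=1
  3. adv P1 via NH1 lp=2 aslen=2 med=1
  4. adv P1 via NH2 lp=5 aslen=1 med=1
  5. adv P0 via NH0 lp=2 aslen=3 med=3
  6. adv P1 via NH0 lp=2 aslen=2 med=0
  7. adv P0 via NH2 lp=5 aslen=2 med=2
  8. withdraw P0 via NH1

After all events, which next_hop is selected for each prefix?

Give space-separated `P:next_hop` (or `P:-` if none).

Op 1: best P0=NH1 P1=-
Op 2: best P0=NH1 P1=NH0
Op 3: best P0=NH1 P1=NH0
Op 4: best P0=NH1 P1=NH2
Op 5: best P0=NH1 P1=NH2
Op 6: best P0=NH1 P1=NH2
Op 7: best P0=NH2 P1=NH2
Op 8: best P0=NH2 P1=NH2

Answer: P0:NH2 P1:NH2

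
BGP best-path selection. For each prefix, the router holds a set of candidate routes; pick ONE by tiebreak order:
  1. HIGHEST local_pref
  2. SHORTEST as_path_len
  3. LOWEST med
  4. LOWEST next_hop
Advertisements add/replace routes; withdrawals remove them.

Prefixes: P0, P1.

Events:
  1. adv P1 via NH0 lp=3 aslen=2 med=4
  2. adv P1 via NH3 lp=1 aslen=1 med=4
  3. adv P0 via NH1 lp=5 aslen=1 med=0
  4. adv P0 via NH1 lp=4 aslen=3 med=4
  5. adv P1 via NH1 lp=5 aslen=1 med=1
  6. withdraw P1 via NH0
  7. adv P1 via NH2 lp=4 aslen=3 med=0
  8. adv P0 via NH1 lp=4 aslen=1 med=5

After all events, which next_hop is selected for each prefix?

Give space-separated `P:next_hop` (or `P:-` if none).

Op 1: best P0=- P1=NH0
Op 2: best P0=- P1=NH0
Op 3: best P0=NH1 P1=NH0
Op 4: best P0=NH1 P1=NH0
Op 5: best P0=NH1 P1=NH1
Op 6: best P0=NH1 P1=NH1
Op 7: best P0=NH1 P1=NH1
Op 8: best P0=NH1 P1=NH1

Answer: P0:NH1 P1:NH1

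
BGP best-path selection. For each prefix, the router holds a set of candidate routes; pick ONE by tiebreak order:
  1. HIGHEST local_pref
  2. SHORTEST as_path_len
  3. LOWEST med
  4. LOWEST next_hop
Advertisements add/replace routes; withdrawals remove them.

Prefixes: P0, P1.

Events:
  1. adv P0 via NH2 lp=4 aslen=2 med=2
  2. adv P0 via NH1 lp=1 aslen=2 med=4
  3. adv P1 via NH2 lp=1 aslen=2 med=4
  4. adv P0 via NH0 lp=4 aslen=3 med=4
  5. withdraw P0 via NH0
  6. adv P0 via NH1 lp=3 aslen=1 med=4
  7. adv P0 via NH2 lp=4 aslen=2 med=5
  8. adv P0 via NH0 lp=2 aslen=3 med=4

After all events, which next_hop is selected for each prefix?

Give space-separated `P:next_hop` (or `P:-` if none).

Answer: P0:NH2 P1:NH2

Derivation:
Op 1: best P0=NH2 P1=-
Op 2: best P0=NH2 P1=-
Op 3: best P0=NH2 P1=NH2
Op 4: best P0=NH2 P1=NH2
Op 5: best P0=NH2 P1=NH2
Op 6: best P0=NH2 P1=NH2
Op 7: best P0=NH2 P1=NH2
Op 8: best P0=NH2 P1=NH2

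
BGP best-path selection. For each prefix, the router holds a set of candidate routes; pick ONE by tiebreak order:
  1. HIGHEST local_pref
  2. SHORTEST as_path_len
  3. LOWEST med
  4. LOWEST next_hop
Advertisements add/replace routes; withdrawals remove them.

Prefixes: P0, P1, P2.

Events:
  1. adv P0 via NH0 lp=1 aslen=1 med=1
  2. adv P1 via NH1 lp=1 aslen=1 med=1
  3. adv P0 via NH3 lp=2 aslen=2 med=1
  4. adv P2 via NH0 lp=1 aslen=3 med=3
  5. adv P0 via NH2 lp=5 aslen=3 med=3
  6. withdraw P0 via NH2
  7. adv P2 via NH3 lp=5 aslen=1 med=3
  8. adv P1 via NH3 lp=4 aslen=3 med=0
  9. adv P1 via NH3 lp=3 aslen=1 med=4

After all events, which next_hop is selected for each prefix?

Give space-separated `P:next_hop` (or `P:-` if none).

Answer: P0:NH3 P1:NH3 P2:NH3

Derivation:
Op 1: best P0=NH0 P1=- P2=-
Op 2: best P0=NH0 P1=NH1 P2=-
Op 3: best P0=NH3 P1=NH1 P2=-
Op 4: best P0=NH3 P1=NH1 P2=NH0
Op 5: best P0=NH2 P1=NH1 P2=NH0
Op 6: best P0=NH3 P1=NH1 P2=NH0
Op 7: best P0=NH3 P1=NH1 P2=NH3
Op 8: best P0=NH3 P1=NH3 P2=NH3
Op 9: best P0=NH3 P1=NH3 P2=NH3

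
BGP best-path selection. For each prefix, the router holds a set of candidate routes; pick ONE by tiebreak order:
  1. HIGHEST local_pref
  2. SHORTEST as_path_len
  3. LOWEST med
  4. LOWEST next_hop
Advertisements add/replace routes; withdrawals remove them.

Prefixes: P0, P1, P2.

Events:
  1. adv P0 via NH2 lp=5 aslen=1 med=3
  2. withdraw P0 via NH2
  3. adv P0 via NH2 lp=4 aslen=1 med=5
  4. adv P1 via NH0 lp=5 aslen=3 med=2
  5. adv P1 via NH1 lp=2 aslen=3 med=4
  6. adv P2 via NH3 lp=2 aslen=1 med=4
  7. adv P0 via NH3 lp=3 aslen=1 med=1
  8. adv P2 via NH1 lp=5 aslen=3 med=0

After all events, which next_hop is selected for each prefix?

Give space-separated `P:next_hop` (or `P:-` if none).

Answer: P0:NH2 P1:NH0 P2:NH1

Derivation:
Op 1: best P0=NH2 P1=- P2=-
Op 2: best P0=- P1=- P2=-
Op 3: best P0=NH2 P1=- P2=-
Op 4: best P0=NH2 P1=NH0 P2=-
Op 5: best P0=NH2 P1=NH0 P2=-
Op 6: best P0=NH2 P1=NH0 P2=NH3
Op 7: best P0=NH2 P1=NH0 P2=NH3
Op 8: best P0=NH2 P1=NH0 P2=NH1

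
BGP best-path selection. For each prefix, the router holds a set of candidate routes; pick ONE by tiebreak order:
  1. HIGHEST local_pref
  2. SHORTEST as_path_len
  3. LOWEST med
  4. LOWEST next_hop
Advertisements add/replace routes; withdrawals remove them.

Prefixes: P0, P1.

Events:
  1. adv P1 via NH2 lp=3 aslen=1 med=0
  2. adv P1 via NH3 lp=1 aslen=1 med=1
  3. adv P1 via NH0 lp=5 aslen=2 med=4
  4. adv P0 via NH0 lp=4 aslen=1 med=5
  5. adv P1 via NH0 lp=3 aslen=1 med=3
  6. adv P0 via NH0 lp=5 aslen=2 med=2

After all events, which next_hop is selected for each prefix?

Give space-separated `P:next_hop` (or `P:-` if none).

Answer: P0:NH0 P1:NH2

Derivation:
Op 1: best P0=- P1=NH2
Op 2: best P0=- P1=NH2
Op 3: best P0=- P1=NH0
Op 4: best P0=NH0 P1=NH0
Op 5: best P0=NH0 P1=NH2
Op 6: best P0=NH0 P1=NH2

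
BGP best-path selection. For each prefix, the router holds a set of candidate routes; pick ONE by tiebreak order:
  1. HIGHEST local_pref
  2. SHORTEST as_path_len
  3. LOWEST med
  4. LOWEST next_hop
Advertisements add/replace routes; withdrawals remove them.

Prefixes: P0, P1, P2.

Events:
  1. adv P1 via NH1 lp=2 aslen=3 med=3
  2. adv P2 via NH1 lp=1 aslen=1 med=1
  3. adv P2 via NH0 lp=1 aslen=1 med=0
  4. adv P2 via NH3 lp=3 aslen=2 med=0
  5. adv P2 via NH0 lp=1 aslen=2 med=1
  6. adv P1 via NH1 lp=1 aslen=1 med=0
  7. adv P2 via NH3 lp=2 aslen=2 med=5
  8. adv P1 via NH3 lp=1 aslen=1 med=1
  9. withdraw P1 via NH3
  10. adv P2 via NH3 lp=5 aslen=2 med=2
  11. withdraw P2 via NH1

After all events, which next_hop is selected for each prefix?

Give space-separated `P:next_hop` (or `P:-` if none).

Answer: P0:- P1:NH1 P2:NH3

Derivation:
Op 1: best P0=- P1=NH1 P2=-
Op 2: best P0=- P1=NH1 P2=NH1
Op 3: best P0=- P1=NH1 P2=NH0
Op 4: best P0=- P1=NH1 P2=NH3
Op 5: best P0=- P1=NH1 P2=NH3
Op 6: best P0=- P1=NH1 P2=NH3
Op 7: best P0=- P1=NH1 P2=NH3
Op 8: best P0=- P1=NH1 P2=NH3
Op 9: best P0=- P1=NH1 P2=NH3
Op 10: best P0=- P1=NH1 P2=NH3
Op 11: best P0=- P1=NH1 P2=NH3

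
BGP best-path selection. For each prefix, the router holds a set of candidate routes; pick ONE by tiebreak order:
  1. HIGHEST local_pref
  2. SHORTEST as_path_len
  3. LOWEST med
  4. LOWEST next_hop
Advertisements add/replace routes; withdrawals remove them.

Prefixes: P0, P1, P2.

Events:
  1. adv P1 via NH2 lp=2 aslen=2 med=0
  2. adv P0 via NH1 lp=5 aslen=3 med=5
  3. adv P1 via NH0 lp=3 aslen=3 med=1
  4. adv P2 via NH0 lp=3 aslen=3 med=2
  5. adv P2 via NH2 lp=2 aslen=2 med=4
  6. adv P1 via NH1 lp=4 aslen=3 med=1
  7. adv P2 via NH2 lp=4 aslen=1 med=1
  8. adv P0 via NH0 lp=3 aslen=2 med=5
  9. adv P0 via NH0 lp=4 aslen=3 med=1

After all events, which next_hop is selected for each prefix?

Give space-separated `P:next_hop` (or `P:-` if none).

Op 1: best P0=- P1=NH2 P2=-
Op 2: best P0=NH1 P1=NH2 P2=-
Op 3: best P0=NH1 P1=NH0 P2=-
Op 4: best P0=NH1 P1=NH0 P2=NH0
Op 5: best P0=NH1 P1=NH0 P2=NH0
Op 6: best P0=NH1 P1=NH1 P2=NH0
Op 7: best P0=NH1 P1=NH1 P2=NH2
Op 8: best P0=NH1 P1=NH1 P2=NH2
Op 9: best P0=NH1 P1=NH1 P2=NH2

Answer: P0:NH1 P1:NH1 P2:NH2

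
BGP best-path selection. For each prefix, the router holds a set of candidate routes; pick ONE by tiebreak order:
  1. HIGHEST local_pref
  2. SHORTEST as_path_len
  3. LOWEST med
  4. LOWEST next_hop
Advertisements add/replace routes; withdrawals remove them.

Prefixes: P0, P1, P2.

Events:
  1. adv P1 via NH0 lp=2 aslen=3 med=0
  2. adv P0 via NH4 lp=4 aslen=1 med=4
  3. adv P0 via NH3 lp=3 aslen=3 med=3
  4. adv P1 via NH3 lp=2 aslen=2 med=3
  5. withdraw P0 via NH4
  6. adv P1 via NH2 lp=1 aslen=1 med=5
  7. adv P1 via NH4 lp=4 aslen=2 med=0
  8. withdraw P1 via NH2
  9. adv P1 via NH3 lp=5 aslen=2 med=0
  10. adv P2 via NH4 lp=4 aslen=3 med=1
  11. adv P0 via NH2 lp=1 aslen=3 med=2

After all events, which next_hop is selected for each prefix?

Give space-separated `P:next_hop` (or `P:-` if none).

Answer: P0:NH3 P1:NH3 P2:NH4

Derivation:
Op 1: best P0=- P1=NH0 P2=-
Op 2: best P0=NH4 P1=NH0 P2=-
Op 3: best P0=NH4 P1=NH0 P2=-
Op 4: best P0=NH4 P1=NH3 P2=-
Op 5: best P0=NH3 P1=NH3 P2=-
Op 6: best P0=NH3 P1=NH3 P2=-
Op 7: best P0=NH3 P1=NH4 P2=-
Op 8: best P0=NH3 P1=NH4 P2=-
Op 9: best P0=NH3 P1=NH3 P2=-
Op 10: best P0=NH3 P1=NH3 P2=NH4
Op 11: best P0=NH3 P1=NH3 P2=NH4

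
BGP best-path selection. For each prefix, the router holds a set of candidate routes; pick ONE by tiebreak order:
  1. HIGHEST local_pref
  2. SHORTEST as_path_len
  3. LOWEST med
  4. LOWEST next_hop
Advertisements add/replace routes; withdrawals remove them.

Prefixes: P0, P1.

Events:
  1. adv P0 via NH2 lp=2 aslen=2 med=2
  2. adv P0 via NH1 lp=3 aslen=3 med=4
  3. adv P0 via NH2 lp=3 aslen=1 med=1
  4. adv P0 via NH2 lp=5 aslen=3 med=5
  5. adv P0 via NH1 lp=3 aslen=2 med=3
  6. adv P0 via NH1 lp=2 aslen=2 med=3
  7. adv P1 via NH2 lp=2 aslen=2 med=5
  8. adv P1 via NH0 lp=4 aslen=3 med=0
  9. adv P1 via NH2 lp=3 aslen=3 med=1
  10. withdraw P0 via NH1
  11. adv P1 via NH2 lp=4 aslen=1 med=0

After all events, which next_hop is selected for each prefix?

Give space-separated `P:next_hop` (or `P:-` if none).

Answer: P0:NH2 P1:NH2

Derivation:
Op 1: best P0=NH2 P1=-
Op 2: best P0=NH1 P1=-
Op 3: best P0=NH2 P1=-
Op 4: best P0=NH2 P1=-
Op 5: best P0=NH2 P1=-
Op 6: best P0=NH2 P1=-
Op 7: best P0=NH2 P1=NH2
Op 8: best P0=NH2 P1=NH0
Op 9: best P0=NH2 P1=NH0
Op 10: best P0=NH2 P1=NH0
Op 11: best P0=NH2 P1=NH2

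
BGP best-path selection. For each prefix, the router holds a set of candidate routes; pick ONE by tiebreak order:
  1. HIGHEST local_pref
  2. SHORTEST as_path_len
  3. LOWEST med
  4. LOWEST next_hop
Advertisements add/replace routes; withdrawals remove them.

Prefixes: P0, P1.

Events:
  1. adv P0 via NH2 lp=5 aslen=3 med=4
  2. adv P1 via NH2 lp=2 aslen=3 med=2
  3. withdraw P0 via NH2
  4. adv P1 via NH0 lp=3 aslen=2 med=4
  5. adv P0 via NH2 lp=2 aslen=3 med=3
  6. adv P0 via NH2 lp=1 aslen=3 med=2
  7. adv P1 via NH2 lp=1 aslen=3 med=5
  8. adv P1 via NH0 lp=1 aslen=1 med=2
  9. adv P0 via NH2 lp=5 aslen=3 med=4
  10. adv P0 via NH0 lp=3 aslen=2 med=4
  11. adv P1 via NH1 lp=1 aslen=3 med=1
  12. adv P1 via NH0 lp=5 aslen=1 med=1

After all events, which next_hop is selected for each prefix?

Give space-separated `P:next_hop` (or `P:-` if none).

Answer: P0:NH2 P1:NH0

Derivation:
Op 1: best P0=NH2 P1=-
Op 2: best P0=NH2 P1=NH2
Op 3: best P0=- P1=NH2
Op 4: best P0=- P1=NH0
Op 5: best P0=NH2 P1=NH0
Op 6: best P0=NH2 P1=NH0
Op 7: best P0=NH2 P1=NH0
Op 8: best P0=NH2 P1=NH0
Op 9: best P0=NH2 P1=NH0
Op 10: best P0=NH2 P1=NH0
Op 11: best P0=NH2 P1=NH0
Op 12: best P0=NH2 P1=NH0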